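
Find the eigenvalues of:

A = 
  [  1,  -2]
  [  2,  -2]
tr(A) = -1, det(A) = 2
Characteristic polynomial: λ² - tr(A)λ + det(A) = λ² + λ + 2
λ² + λ + 2 = 0  ⇒  λ = (-1 ± √((1)² - 4·(2)))/2 = (-1 ± √(-7))/2
  = (-1 + i√7)/2,  (-1 - i√7)/2

λ = (-1 + i√7)/2, (-1 - i√7)/2  (≈ -0.5 + 1.323i, -0.5 - 1.323i)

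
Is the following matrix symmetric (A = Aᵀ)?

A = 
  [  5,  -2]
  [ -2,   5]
Yes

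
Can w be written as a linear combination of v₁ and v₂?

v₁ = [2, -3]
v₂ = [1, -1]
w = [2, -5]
Yes

Form the augmented matrix and row-reduce:
[v₁|v₂|w] = 
  [  2,   1,   2]
  [ -3,  -1,  -5]
R2 → R2 + (3/2)·R1
REF = 
  [  2,   1,   2]
  [  0, 1/2,  -2]

No row of the form [0 0 | nonzero], so the system is consistent. Back-substitution gives c₁ = 3, c₂ = -4: w = (3)·v₁ + (-4)·v₂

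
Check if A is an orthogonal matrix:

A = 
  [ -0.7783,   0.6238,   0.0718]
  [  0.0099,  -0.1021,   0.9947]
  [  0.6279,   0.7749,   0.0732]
Yes

AᵀA = 
  [  1.0001,   0,  -0.0001]
  [  0,   1,   0]
  [ -0.0001,   0,   0.9999]
≈ I (equal to I up to the 4-dp rounding of the entries)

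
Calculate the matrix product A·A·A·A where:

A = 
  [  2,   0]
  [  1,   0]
A^4 = 
  [ 16,   0]
  [  8,   0]

A² = A·A:
A²[1,1] = (2)(2) + (0)(1) = 4
A²[1,2] = (2)(0) + (0)(0) = 0
A²[2,1] = (1)(2) + (0)(1) = 2
A²[2,2] = (1)(0) + (0)(0) = 0
A² = 
  [  4,   0]
  [  2,   0]

A^3 = A^2·A:
A^3[1,1] = (4)(2) + (0)(1) = 8
A^3[1,2] = (4)(0) + (0)(0) = 0
A^3[2,1] = (2)(2) + (0)(1) = 4
A^3[2,2] = (2)(0) + (0)(0) = 0
A^3 = 
  [  8,   0]
  [  4,   0]

A^4 = A^3·A:
A^4[1,1] = (8)(2) + (0)(1) = 16
A^4[1,2] = (8)(0) + (0)(0) = 0
A^4[2,1] = (4)(2) + (0)(1) = 8
A^4[2,2] = (4)(0) + (0)(0) = 0
A^4 = 
  [ 16,   0]
  [  8,   0]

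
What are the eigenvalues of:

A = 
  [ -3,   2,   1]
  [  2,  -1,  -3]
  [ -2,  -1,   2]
λ = 3, (-5 + √5)/2, (-5 - √5)/2  (≈ 3, -1.382, -3.618)

Characteristic polynomial: det(λI - A) = λ³ + 2λ² - 10λ - 15
Testing integer divisors of the constant term: p(3) = 0, so (λ - 3) is a factor:
p(λ) = (λ - 3)(λ² + 5λ + 5)
λ² + 5λ + 5 = 0  ⇒  λ = (-5 ± √((5)² - 4·(5)))/2 = (-5 ± √(5))/2
  = (-5 + √5)/2,  (-5 - √5)/2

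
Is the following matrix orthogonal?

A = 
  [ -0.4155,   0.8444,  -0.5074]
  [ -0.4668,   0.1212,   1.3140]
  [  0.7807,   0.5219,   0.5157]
No

AᵀA = 
  [  1,   0,   0.0001]
  [  0,   1.0001,   0]
  [  0.0001,   0,   2.2500]
≠ I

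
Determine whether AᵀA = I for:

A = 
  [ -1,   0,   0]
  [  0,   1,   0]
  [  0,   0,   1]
Yes

AᵀA = 
  [  1,   0,   0]
  [  0,   1,   0]
  [  0,   0,   1]
= I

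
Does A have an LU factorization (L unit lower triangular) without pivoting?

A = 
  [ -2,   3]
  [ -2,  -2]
Yes.
A[1,1] = -2 ≠ 0, so Gaussian elimination proceeds without a row swap: multiplier ℓ₂₁ = (-2)/(-2) = 1, and U[2,2] = -2 - (1)(3) = -5.
L = 
  [  1,   0]
  [  1,   1]
U = 
  [ -2,   3]
  [  0,  -5]
Check row 2 of LU: [(1)(-2), (1)(3) + (-5)] = [-2, -2] = row 2 of A ✓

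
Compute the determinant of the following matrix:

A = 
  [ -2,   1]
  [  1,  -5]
For a 2×2 matrix, det = ad - bc = (-2)(-5) - (1)(1) = 9

det(A) = 9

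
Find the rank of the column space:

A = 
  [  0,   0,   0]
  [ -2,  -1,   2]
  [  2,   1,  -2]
dim(Col(A)) = 1

Row reduce:
Swap R1 ↔ R2
R3 → R3 + (1)·R1
REF = 
  [ -2,  -1,   2]
  [  0,   0,   0]
  [  0,   0,   0]
Pivot columns: 1 → 1 pivot.
dim(Col(A)) = number of pivot columns = 1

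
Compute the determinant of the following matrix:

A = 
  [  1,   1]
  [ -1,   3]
4

For a 2×2 matrix, det = ad - bc = (1)(3) - (1)(-1) = 4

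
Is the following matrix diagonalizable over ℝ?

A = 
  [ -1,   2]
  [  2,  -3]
Yes

tr(A) = -4, det(A) = -1
Characteristic polynomial: λ² - tr(A)λ + det(A) = λ² + 4λ - 1
λ² + 4λ - 1 = 0  ⇒  λ = (-4 ± √((4)² - 4·(-1)))/2 = (-4 ± √(20))/2
  = -2 + √5,  -2 - √5
Eigenvalues: -2 + √5, -2 - √5  (≈ 0.2361, -4.236)
The two irrational eigenvalues are distinct (simple), so each has alg. mult. = geom. mult. = 1.
Sum of geometric multiplicities equals n, so A has n independent eigenvectors.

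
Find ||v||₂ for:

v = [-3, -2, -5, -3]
6.856

||v||₂ = √((-3)² + (-2)² + (-5)² + (-3)²) = √47 = 6.856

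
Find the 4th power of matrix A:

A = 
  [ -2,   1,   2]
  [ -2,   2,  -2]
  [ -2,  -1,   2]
A^4 = 
  [ -8,   8,  24]
  [-16,  80, -80]
  [-24, -40,  72]

A² = A·A:
A²[1,1] = (-2)(-2) + (1)(-2) + (2)(-2) = -2
A²[1,2] = (-2)(1) + (1)(2) + (2)(-1) = -2
A²[1,3] = (-2)(2) + (1)(-2) + (2)(2) = -2
A²[2,1] = (-2)(-2) + (2)(-2) + (-2)(-2) = 4
A²[2,2] = (-2)(1) + (2)(2) + (-2)(-1) = 4
A²[2,3] = (-2)(2) + (2)(-2) + (-2)(2) = -12
A²[3,1] = (-2)(-2) + (-1)(-2) + (2)(-2) = 2
A²[3,2] = (-2)(1) + (-1)(2) + (2)(-1) = -6
A²[3,3] = (-2)(2) + (-1)(-2) + (2)(2) = 2
A² = 
  [ -2,  -2,  -2]
  [  4,   4, -12]
  [  2,  -6,   2]

A^3 = A^2·A:
A^3[1,1] = (-2)(-2) + (-2)(-2) + (-2)(-2) = 12
A^3[1,2] = (-2)(1) + (-2)(2) + (-2)(-1) = -4
A^3[1,3] = (-2)(2) + (-2)(-2) + (-2)(2) = -4
A^3[2,1] = (4)(-2) + (4)(-2) + (-12)(-2) = 8
A^3[2,2] = (4)(1) + (4)(2) + (-12)(-1) = 24
A^3[2,3] = (4)(2) + (4)(-2) + (-12)(2) = -24
A^3[3,1] = (2)(-2) + (-6)(-2) + (2)(-2) = 4
A^3[3,2] = (2)(1) + (-6)(2) + (2)(-1) = -12
A^3[3,3] = (2)(2) + (-6)(-2) + (2)(2) = 20
A^3 = 
  [ 12,  -4,  -4]
  [  8,  24, -24]
  [  4, -12,  20]

A^4 = A^3·A:
A^4[1,1] = (12)(-2) + (-4)(-2) + (-4)(-2) = -8
A^4[1,2] = (12)(1) + (-4)(2) + (-4)(-1) = 8
A^4[1,3] = (12)(2) + (-4)(-2) + (-4)(2) = 24
A^4[2,1] = (8)(-2) + (24)(-2) + (-24)(-2) = -16
A^4[2,2] = (8)(1) + (24)(2) + (-24)(-1) = 80
A^4[2,3] = (8)(2) + (24)(-2) + (-24)(2) = -80
A^4[3,1] = (4)(-2) + (-12)(-2) + (20)(-2) = -24
A^4[3,2] = (4)(1) + (-12)(2) + (20)(-1) = -40
A^4[3,3] = (4)(2) + (-12)(-2) + (20)(2) = 72
A^4 = 
  [ -8,   8,  24]
  [-16,  80, -80]
  [-24, -40,  72]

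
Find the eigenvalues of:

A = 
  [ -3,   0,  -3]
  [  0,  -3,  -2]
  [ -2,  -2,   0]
λ = 2, -3, -5

Characteristic polynomial: det(λI - A) = λ³ + 6λ² - λ - 30
Testing integer divisors of the constant term: p(2) = 0, so (λ - 2) is a factor:
p(λ) = (λ - 2)(λ² + 8λ + 15)
λ² + 8λ + 15 = (λ + 5)(λ + 3)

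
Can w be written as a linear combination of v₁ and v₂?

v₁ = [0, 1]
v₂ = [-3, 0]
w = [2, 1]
Yes

Form the augmented matrix and row-reduce:
[v₁|v₂|w] = 
  [  0,  -3,   2]
  [  1,   0,   1]
Swap R1 ↔ R2
REF = 
  [  1,   0,   1]
  [  0,  -3,   2]

No row of the form [0 0 | nonzero], so the system is consistent. Back-substitution gives c₁ = 1, c₂ = -2/3: w = (1)·v₁ + (-2/3)·v₂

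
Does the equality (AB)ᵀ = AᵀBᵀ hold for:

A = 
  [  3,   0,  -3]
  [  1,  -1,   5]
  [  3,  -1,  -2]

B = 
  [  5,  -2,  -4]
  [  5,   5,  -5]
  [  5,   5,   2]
No

(AB)ᵀ = 
  [  0,  25,   0]
  [-21,  18, -21]
  [-18,  11, -11]

AᵀBᵀ = 
  [  1,   5,  26]
  [  6,   0,  -7]
  [-17,  20,   6]

The two matrices differ, so (AB)ᵀ ≠ AᵀBᵀ in general. The correct identity is (AB)ᵀ = BᵀAᵀ.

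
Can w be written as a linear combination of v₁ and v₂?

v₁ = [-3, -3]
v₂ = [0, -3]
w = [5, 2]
Yes

Form the augmented matrix and row-reduce:
[v₁|v₂|w] = 
  [ -3,   0,   5]
  [ -3,  -3,   2]
R2 → R2 - (1)·R1
REF = 
  [ -3,   0,   5]
  [  0,  -3,  -3]

No row of the form [0 0 | nonzero], so the system is consistent. Back-substitution gives c₁ = -5/3, c₂ = 1: w = (-5/3)·v₁ + (1)·v₂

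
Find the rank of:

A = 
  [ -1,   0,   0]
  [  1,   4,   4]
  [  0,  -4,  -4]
rank(A) = 2

Row reduce:
R2 → R2 + (1)·R1
R3 → R3 + (1)·R2
REF = 
  [ -1,   0,   0]
  [  0,   4,   4]
  [  0,   0,   0]
Pivot columns: 1, 2 → 2 pivots.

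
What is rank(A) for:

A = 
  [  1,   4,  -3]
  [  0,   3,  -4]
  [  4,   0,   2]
rank(A) = 3

Row reduce:
R3 → R3 - (4)·R1
R3 → R3 + (16/3)·R2
REF = 
  [    1,     4,    -3]
  [    0,     3,    -4]
  [    0,     0, -22/3]
Pivot columns: 1, 2, 3 → 3 pivots.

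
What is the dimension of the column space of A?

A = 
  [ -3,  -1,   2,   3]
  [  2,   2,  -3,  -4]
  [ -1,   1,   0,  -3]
Row reduce:
R2 → R2 + (2/3)·R1
R3 → R3 - (1/3)·R1
R3 → R3 - (1)·R2
REF = 
  [  -3,   -1,    2,    3]
  [   0,  4/3, -5/3,   -2]
  [   0,    0,    1,   -2]
Pivot columns: 1, 2, 3 → 3 pivots.
dim(Col(A)) = number of pivot columns = 3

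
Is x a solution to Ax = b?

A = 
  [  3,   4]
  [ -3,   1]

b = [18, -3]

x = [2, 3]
Yes

Ax = [18, -3] = b ✓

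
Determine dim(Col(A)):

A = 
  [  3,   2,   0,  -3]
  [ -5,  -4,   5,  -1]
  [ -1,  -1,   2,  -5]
dim(Col(A)) = 3

Row reduce:
R2 → R2 + (5/3)·R1
R3 → R3 + (1/3)·R1
R3 → R3 - (1/2)·R2
REF = 
  [   3,    2,    0,   -3]
  [   0, -2/3,    5,   -6]
  [   0,    0, -1/2,   -3]
Pivot columns: 1, 2, 3 → 3 pivots.
dim(Col(A)) = number of pivot columns = 3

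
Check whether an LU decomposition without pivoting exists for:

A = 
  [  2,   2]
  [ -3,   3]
Yes.
A[1,1] = 2 ≠ 0, so Gaussian elimination proceeds without a row swap: multiplier ℓ₂₁ = (-3)/(2) = -3/2, and U[2,2] = 3 - (-3/2)(2) = 6.
L = 
  [   1,    0]
  [-3/2,    1]
U = 
  [  2,   2]
  [  0,   6]
Check row 2 of LU: [(-3/2)(2), (-3/2)(2) + 6] = [-3, 3] = row 2 of A ✓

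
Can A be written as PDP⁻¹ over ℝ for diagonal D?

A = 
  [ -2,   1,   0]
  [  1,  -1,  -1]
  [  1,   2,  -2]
No

Characteristic polynomial: det(λI - A) = λ³ + 5λ² + 9λ + 7
By the rational root theorem any rational root is an integer dividing 7; none of those is a root, so p(λ) has no rational roots and hence (being an irreducible cubic) no repeated roots.
Discriminant of the cubic: Δ = -44
Δ < 0 ⇒ one real eigenvalue and a complex-conjugate pair: λ ≈ -2.544, -1.228 + 1.115i, -1.228 - 1.115i
Has complex eigenvalues (not diagonalizable over ℝ).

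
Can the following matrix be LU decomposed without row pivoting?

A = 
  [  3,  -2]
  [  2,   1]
Yes.
A[1,1] = 3 ≠ 0, so Gaussian elimination proceeds without a row swap: multiplier ℓ₂₁ = (2)/(3) = 2/3, and U[2,2] = 1 - (2/3)(-2) = 7/3.
L = 
  [  1,   0]
  [2/3,   1]
U = 
  [  3,  -2]
  [  0, 7/3]
Check row 2 of LU: [(2/3)(3), (2/3)(-2) + (7/3)] = [2, 1] = row 2 of A ✓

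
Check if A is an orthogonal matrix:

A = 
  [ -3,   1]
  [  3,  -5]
No

AᵀA = 
  [ 18, -18]
  [-18,  26]
≠ I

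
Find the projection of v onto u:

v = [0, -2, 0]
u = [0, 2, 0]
proj_u(v) = [0, -2, 0]

v·u = (0)(0) + (-2)(2) + (0)(0) = -4
u·u = (0)² + (2)² + (0)² = 4
proj_u(v) = (v·u / u·u) × u = (-4/4) × u = (-1) × u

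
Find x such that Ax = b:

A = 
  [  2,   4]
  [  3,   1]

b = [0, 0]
Row reduce the augmented matrix [A|b]:
R2 → R2 - (3/2)·R1
REF = 
  [  2,   4,   0]
  [  0,  -5,   0]

Back-substitution:
x₂ = 0 / (-5) = 0
x₁ = (0 - (4)(0)) / 2 = 0

x = [0, 0]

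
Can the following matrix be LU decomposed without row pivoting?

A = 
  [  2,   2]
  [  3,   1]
Yes.
A[1,1] = 2 ≠ 0, so Gaussian elimination proceeds without a row swap: multiplier ℓ₂₁ = (3)/(2) = 3/2, and U[2,2] = 1 - (3/2)(2) = -2.
L = 
  [  1,   0]
  [3/2,   1]
U = 
  [  2,   2]
  [  0,  -2]
Check row 2 of LU: [(3/2)(2), (3/2)(2) + (-2)] = [3, 1] = row 2 of A ✓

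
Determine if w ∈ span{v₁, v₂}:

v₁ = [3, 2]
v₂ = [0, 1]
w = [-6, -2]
Yes

Form the augmented matrix and row-reduce:
[v₁|v₂|w] = 
  [  3,   0,  -6]
  [  2,   1,  -2]
R2 → R2 - (2/3)·R1
REF = 
  [  3,   0,  -6]
  [  0,   1,   2]

No row of the form [0 0 | nonzero], so the system is consistent. Back-substitution gives c₁ = -2, c₂ = 2: w = (-2)·v₁ + (2)·v₂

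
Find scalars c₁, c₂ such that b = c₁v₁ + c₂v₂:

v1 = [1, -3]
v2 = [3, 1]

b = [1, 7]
c1 = -2, c2 = 1

b = -2·v1 + 1·v2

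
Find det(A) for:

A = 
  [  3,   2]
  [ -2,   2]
For a 2×2 matrix, det = ad - bc = (3)(2) - (2)(-2) = 10

det(A) = 10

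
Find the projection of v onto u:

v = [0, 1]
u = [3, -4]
v·u = (0)(3) + (1)(-4) = -4
u·u = (3)² + (-4)² = 25
proj_u(v) = (v·u / u·u) × u = (-4/25) × u

proj_u(v) = [-12/25, 16/25]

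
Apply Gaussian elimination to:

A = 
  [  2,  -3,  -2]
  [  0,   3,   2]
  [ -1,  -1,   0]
Row operations:
R3 → R3 + (1/2)·R1
R3 → R3 + (5/6)·R2

Resulting echelon form:
REF = 
  [  2,  -3,  -2]
  [  0,   3,   2]
  [  0,   0, 2/3]

Rank = 3 (number of non-zero pivot rows).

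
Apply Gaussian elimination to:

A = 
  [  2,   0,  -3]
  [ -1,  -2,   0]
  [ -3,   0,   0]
Row operations:
R2 → R2 + (1/2)·R1
R3 → R3 + (3/2)·R1

Resulting echelon form:
REF = 
  [   2,    0,   -3]
  [   0,   -2, -3/2]
  [   0,    0, -9/2]

Rank = 3 (number of non-zero pivot rows).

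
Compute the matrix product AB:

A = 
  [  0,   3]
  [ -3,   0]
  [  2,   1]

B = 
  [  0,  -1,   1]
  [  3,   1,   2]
A is 3×2 and B is 2×3, so AB is 3×3. Each entry is (row of A)·(column of B):
AB[1,1] = (0)(0) + (3)(3) = 9
AB[1,2] = (0)(-1) + (3)(1) = 3
AB[1,3] = (0)(1) + (3)(2) = 6
AB[2,1] = (-3)(0) + (0)(3) = 0
AB[2,2] = (-3)(-1) + (0)(1) = 3
AB[2,3] = (-3)(1) + (0)(2) = -3
AB[3,1] = (2)(0) + (1)(3) = 3
AB[3,2] = (2)(-1) + (1)(1) = -1
AB[3,3] = (2)(1) + (1)(2) = 4

AB = 
  [  9,   3,   6]
  [  0,   3,  -3]
  [  3,  -1,   4]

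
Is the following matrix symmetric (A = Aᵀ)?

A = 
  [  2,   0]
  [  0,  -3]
Yes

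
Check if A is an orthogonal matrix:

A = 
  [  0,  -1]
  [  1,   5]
No

AᵀA = 
  [  1,   5]
  [  5,  26]
≠ I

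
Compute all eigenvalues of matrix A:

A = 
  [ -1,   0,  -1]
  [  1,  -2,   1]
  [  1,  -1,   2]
λ = -1, √2, -√2  (≈ -1, 1.414, -1.414)

Characteristic polynomial: det(λI - A) = λ³ + λ² - 2λ - 2
Testing integer divisors of the constant term: p(-1) = 0, so (λ + 1) is a factor:
p(λ) = (λ + 1)(λ² - 2)
λ² - 2 = 0  ⇒  λ = (0 ± √((0)² - 4·(-2)))/2 = (0 ± √(8))/2
  = √2,  -√2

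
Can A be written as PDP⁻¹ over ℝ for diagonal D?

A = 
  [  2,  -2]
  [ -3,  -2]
Yes

tr(A) = 0, det(A) = -10
Characteristic polynomial: λ² - tr(A)λ + det(A) = λ² - 10
λ² - 10 = 0  ⇒  λ = (0 ± √((0)² - 4·(-10)))/2 = (0 ± √(40))/2
  = √10,  -√10
Eigenvalues: √10, -√10  (≈ 3.162, -3.162)
The two irrational eigenvalues are distinct (simple), so each has alg. mult. = geom. mult. = 1.
Sum of geometric multiplicities equals n, so A has n independent eigenvectors.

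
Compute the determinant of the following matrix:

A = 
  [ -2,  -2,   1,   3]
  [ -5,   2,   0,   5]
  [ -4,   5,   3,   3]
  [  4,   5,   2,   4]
Cofactor expansion along row 1: det(A) = a₁₁M₁₁ - a₁₂M₁₂ + a₁₃M₁₃ - a₁₄M₁₄

M₁₁ = det[[2, 0, 5]; [5, 3, 3]; [5, 2, 4]]
  = (2)·((3)(4) - (3)(2)) - (0)·((5)(4) - (3)(5)) + (5)·((5)(2) - (3)(5))
  = (2)(6) - (0)(5) + (5)(-5)
  = -13
M₁₂ = det[[-5, 0, 5]; [-4, 3, 3]; [4, 2, 4]]
  = (-5)·((3)(4) - (3)(2)) - (0)·((-4)(4) - (3)(4)) + (5)·((-4)(2) - (3)(4))
  = (-5)(6) - (0)(-28) + (5)(-20)
  = -130
M₁₃ = det[[-5, 2, 5]; [-4, 5, 3]; [4, 5, 4]]
  = (-5)·((5)(4) - (3)(5)) - (2)·((-4)(4) - (3)(4)) + (5)·((-4)(5) - (5)(4))
  = (-5)(5) - (2)(-28) + (5)(-40)
  = -169
M₁₄ = det[[-5, 2, 0]; [-4, 5, 3]; [4, 5, 2]]
  = (-5)·((5)(2) - (3)(5)) - (2)·((-4)(2) - (3)(4)) + (0)·((-4)(5) - (5)(4))
  = (-5)(-5) - (2)(-20) + (0)(-40)
  = 65

det(A) = (-2)(-13) - (-2)(-130) + (1)(-169) - (3)(65) = -598

det(A) = -598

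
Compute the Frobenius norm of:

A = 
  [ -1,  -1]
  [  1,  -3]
||A||_F = 3.464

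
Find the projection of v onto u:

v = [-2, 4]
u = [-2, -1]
v·u = (-2)(-2) + (4)(-1) = 0
u·u = (-2)² + (-1)² = 5
proj_u(v) = (v·u / u·u) × u = (0/5) × u = (0) × u

proj_u(v) = [0, 0]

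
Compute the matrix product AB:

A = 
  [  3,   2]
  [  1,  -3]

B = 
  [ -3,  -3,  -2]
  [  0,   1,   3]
A is 2×2 and B is 2×3, so AB is 2×3. Each entry is (row of A)·(column of B):
AB[1,1] = (3)(-3) + (2)(0) = -9
AB[1,2] = (3)(-3) + (2)(1) = -7
AB[1,3] = (3)(-2) + (2)(3) = 0
AB[2,1] = (1)(-3) + (-3)(0) = -3
AB[2,2] = (1)(-3) + (-3)(1) = -6
AB[2,3] = (1)(-2) + (-3)(3) = -11

AB = 
  [ -9,  -7,   0]
  [ -3,  -6, -11]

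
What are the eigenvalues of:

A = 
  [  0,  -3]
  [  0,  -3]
tr(A) = -3, det(A) = 0
Characteristic polynomial: λ² - tr(A)λ + det(A) = λ² + 3λ
λ² + 3λ = λ(λ + 3)

λ = 0, -3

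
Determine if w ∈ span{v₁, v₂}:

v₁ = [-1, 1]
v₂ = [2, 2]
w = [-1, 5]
Yes

Form the augmented matrix and row-reduce:
[v₁|v₂|w] = 
  [ -1,   2,  -1]
  [  1,   2,   5]
R2 → R2 + (1)·R1
REF = 
  [ -1,   2,  -1]
  [  0,   4,   4]

No row of the form [0 0 | nonzero], so the system is consistent. Back-substitution gives c₁ = 3, c₂ = 1: w = (3)·v₁ + (1)·v₂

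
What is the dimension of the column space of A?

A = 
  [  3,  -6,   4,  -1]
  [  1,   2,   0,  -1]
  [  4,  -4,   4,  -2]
Row reduce:
R2 → R2 - (1/3)·R1
R3 → R3 - (4/3)·R1
R3 → R3 - (1)·R2
REF = 
  [   3,   -6,    4,   -1]
  [   0,    4, -4/3, -2/3]
  [   0,    0,    0,    0]
Pivot columns: 1, 2 → 2 pivots.
dim(Col(A)) = number of pivot columns = 2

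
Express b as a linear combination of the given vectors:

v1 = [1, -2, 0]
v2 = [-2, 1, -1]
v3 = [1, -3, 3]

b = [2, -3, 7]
c1 = -2, c2 = -1, c3 = 2

b = -2·v1 + -1·v2 + 2·v3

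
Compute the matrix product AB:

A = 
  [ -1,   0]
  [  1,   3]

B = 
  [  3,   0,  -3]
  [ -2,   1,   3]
AB = 
  [ -3,   0,   3]
  [ -3,   3,   6]

A is 2×2 and B is 2×3, so AB is 2×3. Each entry is (row of A)·(column of B):
AB[1,1] = (-1)(3) + (0)(-2) = -3
AB[1,2] = (-1)(0) + (0)(1) = 0
AB[1,3] = (-1)(-3) + (0)(3) = 3
AB[2,1] = (1)(3) + (3)(-2) = -3
AB[2,2] = (1)(0) + (3)(1) = 3
AB[2,3] = (1)(-3) + (3)(3) = 6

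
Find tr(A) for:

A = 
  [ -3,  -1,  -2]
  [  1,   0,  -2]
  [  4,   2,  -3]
-6

tr(A) = -3 + 0 + -3 = -6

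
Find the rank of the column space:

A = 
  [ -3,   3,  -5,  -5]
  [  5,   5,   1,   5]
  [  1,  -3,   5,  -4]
dim(Col(A)) = 3

Row reduce:
R2 → R2 + (5/3)·R1
R3 → R3 + (1/3)·R1
R3 → R3 + (1/5)·R2
REF = 
  [   -3,     3,    -5,    -5]
  [    0,    10, -22/3, -10/3]
  [    0,     0, 28/15, -19/3]
Pivot columns: 1, 2, 3 → 3 pivots.
dim(Col(A)) = number of pivot columns = 3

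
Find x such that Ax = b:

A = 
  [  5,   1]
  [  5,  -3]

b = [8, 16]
Row reduce the augmented matrix [A|b]:
R2 → R2 - (1)·R1
REF = 
  [  5,   1,   8]
  [  0,  -4,   8]

Back-substitution:
x₂ = 8 / (-4) = -2
x₁ = (8 - (1)(-2)) / 5 = 2

x = [2, -2]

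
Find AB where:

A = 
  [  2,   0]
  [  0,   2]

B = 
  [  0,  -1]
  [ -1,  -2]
AB = 
  [  0,  -2]
  [ -2,  -4]

A is 2×2 and B is 2×2, so AB is 2×2. Each entry is (row of A)·(column of B):
AB[1,1] = (2)(0) + (0)(-1) = 0
AB[1,2] = (2)(-1) + (0)(-2) = -2
AB[2,1] = (0)(0) + (2)(-1) = -2
AB[2,2] = (0)(-1) + (2)(-2) = -4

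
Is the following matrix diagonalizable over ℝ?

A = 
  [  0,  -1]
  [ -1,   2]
Yes

tr(A) = 2, det(A) = -1
Characteristic polynomial: λ² - tr(A)λ + det(A) = λ² - 2λ - 1
λ² - 2λ - 1 = 0  ⇒  λ = (2 ± √((-2)² - 4·(-1)))/2 = (2 ± √(8))/2
  = 1 + √2,  1 - √2
Eigenvalues: 1 + √2, 1 - √2  (≈ 2.414, -0.4142)
The two irrational eigenvalues are distinct (simple), so each has alg. mult. = geom. mult. = 1.
Sum of geometric multiplicities equals n, so A has n independent eigenvectors.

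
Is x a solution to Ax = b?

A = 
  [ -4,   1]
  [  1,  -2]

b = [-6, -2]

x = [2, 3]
No

Ax = [-5, -4] ≠ b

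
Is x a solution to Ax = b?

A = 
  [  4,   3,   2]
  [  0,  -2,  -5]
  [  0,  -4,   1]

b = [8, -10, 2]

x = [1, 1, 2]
No

Ax = [11, -12, -2] ≠ b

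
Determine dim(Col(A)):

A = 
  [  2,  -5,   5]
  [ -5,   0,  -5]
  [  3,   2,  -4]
dim(Col(A)) = 3

Row reduce:
R2 → R2 + (5/2)·R1
R3 → R3 - (3/2)·R1
R3 → R3 + (19/25)·R2
REF = 
  [    2,    -5,     5]
  [    0, -25/2,  15/2]
  [    0,     0, -29/5]
Pivot columns: 1, 2, 3 → 3 pivots.
dim(Col(A)) = number of pivot columns = 3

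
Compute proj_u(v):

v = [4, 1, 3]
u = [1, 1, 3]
v·u = (4)(1) + (1)(1) + (3)(3) = 14
u·u = (1)² + (1)² + (3)² = 11
proj_u(v) = (v·u / u·u) × u = (14/11) × u

proj_u(v) = [14/11, 14/11, 42/11]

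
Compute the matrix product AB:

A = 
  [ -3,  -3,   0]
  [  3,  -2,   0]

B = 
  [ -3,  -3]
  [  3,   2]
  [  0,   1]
A is 2×3 and B is 3×2, so AB is 2×2. Each entry is (row of A)·(column of B):
AB[1,1] = (-3)(-3) + (-3)(3) + (0)(0) = 0
AB[1,2] = (-3)(-3) + (-3)(2) + (0)(1) = 3
AB[2,1] = (3)(-3) + (-2)(3) + (0)(0) = -15
AB[2,2] = (3)(-3) + (-2)(2) + (0)(1) = -13

AB = 
  [  0,   3]
  [-15, -13]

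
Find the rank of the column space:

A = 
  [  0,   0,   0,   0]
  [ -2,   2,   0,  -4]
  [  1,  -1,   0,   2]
Row reduce:
Swap R1 ↔ R2
R3 → R3 + (1/2)·R1
REF = 
  [ -2,   2,   0,  -4]
  [  0,   0,   0,   0]
  [  0,   0,   0,   0]
Pivot columns: 1 → 1 pivot.
dim(Col(A)) = number of pivot columns = 1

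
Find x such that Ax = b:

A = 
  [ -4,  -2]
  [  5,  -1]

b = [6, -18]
x = [-3, 3]

Row reduce the augmented matrix [A|b]:
R2 → R2 + (5/4)·R1
REF = 
  [   -4,    -2,     6]
  [    0,  -7/2, -21/2]

Back-substitution:
x₂ = (-21/2) / (-7/2) = 3
x₁ = (6 - (-2)(3)) / (-4) = -3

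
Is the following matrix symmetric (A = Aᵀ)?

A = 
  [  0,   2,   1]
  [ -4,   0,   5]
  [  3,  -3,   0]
No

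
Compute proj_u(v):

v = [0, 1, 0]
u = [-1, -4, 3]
v·u = (0)(-1) + (1)(-4) + (0)(3) = -4
u·u = (-1)² + (-4)² + (3)² = 26
proj_u(v) = (v·u / u·u) × u = (-4/26) × u = (-2/13) × u

proj_u(v) = [2/13, 8/13, -6/13]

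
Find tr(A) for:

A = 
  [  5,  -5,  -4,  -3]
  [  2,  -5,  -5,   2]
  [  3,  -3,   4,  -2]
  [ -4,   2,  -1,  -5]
-1

tr(A) = 5 + -5 + 4 + -5 = -1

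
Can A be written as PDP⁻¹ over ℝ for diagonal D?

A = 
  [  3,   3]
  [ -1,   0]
No

tr(A) = 3, det(A) = 3
Characteristic polynomial: λ² - tr(A)λ + det(A) = λ² - 3λ + 3
λ² - 3λ + 3 = 0  ⇒  λ = (3 ± √((-3)² - 4·(3)))/2 = (3 ± √(-3))/2
  = (3 + i√3)/2,  (3 - i√3)/2
Eigenvalues: (3 + i√3)/2, (3 - i√3)/2  (≈ 1.5 + 0.866i, 1.5 - 0.866i)
Has complex eigenvalues (not diagonalizable over ℝ).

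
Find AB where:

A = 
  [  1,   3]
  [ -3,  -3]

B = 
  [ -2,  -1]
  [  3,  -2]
AB = 
  [  7,  -7]
  [ -3,   9]

A is 2×2 and B is 2×2, so AB is 2×2. Each entry is (row of A)·(column of B):
AB[1,1] = (1)(-2) + (3)(3) = 7
AB[1,2] = (1)(-1) + (3)(-2) = -7
AB[2,1] = (-3)(-2) + (-3)(3) = -3
AB[2,2] = (-3)(-1) + (-3)(-2) = 9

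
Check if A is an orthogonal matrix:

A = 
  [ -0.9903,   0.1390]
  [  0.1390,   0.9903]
Yes

AᵀA = 
  [  1,   0]
  [  0,   1]
≈ I (equal to I up to the 4-dp rounding of the entries)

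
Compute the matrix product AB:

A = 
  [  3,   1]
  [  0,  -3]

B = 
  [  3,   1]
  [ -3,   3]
A is 2×2 and B is 2×2, so AB is 2×2. Each entry is (row of A)·(column of B):
AB[1,1] = (3)(3) + (1)(-3) = 6
AB[1,2] = (3)(1) + (1)(3) = 6
AB[2,1] = (0)(3) + (-3)(-3) = 9
AB[2,2] = (0)(1) + (-3)(3) = -9

AB = 
  [  6,   6]
  [  9,  -9]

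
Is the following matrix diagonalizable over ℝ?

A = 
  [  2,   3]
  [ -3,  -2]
No

tr(A) = 0, det(A) = 5
Characteristic polynomial: λ² - tr(A)λ + det(A) = λ² + 5
λ² + 5 = 0  ⇒  λ = (0 ± √((0)² - 4·(5)))/2 = (0 ± √(-20))/2
  = i√5,  -i√5
Eigenvalues: i√5, -i√5  (≈ 0 + 2.236i, 0 - 2.236i)
Has complex eigenvalues (not diagonalizable over ℝ).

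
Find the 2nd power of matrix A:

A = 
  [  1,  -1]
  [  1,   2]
A² = A·A:
A²[1,1] = (1)(1) + (-1)(1) = 0
A²[1,2] = (1)(-1) + (-1)(2) = -3
A²[2,1] = (1)(1) + (2)(1) = 3
A²[2,2] = (1)(-1) + (2)(2) = 3
A² = 
  [  0,  -3]
  [  3,   3]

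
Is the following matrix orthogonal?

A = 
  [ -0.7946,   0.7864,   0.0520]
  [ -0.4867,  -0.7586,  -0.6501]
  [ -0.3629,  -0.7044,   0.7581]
No

AᵀA = 
  [  1,   0,   0]
  [  0,   1.6901,   0.0001]
  [  0,   0.0001,   1]
≠ I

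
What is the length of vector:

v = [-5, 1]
5.099

||v||₂ = √((-5)² + (1)²) = √26 = 5.099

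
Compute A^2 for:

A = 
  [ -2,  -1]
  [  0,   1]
A² = A·A:
A²[1,1] = (-2)(-2) + (-1)(0) = 4
A²[1,2] = (-2)(-1) + (-1)(1) = 1
A²[2,1] = (0)(-2) + (1)(0) = 0
A²[2,2] = (0)(-1) + (1)(1) = 1
A² = 
  [  4,   1]
  [  0,   1]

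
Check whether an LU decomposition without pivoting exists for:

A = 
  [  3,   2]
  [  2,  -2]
Yes.
A[1,1] = 3 ≠ 0, so Gaussian elimination proceeds without a row swap: multiplier ℓ₂₁ = (2)/(3) = 2/3, and U[2,2] = -2 - (2/3)(2) = -10/3.
L = 
  [  1,   0]
  [2/3,   1]
U = 
  [    3,     2]
  [    0, -10/3]
Check row 2 of LU: [(2/3)(3), (2/3)(2) + (-10/3)] = [2, -2] = row 2 of A ✓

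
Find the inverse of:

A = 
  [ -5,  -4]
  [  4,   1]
det(A) = (-5)(1) - (-4)(4) = 11
For a 2×2 matrix, A⁻¹ = (1/det(A)) · [[d, -b], [-c, a]]
    = (1/11) · [[1, 4], [-4, -5]]

A⁻¹ = 
  [ 1/11,  4/11]
  [-4/11, -5/11]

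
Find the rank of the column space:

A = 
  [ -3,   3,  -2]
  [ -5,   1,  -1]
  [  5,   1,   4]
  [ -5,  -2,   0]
dim(Col(A)) = 3

Row reduce:
R2 → R2 - (5/3)·R1
R3 → R3 + (5/3)·R1
R4 → R4 - (5/3)·R1
R3 → R3 + (3/2)·R2
R4 → R4 - (7/4)·R2
R4 → R4 + (9/50)·R3
REF = 
  [  -3,    3,   -2]
  [   0,   -4,  7/3]
  [   0,    0, 25/6]
  [   0,    0,    0]
Pivot columns: 1, 2, 3 → 3 pivots.
dim(Col(A)) = number of pivot columns = 3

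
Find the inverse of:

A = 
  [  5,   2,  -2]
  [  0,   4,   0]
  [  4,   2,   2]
det(A) = (5)·((4)(2) - (0)(2)) - (2)·((0)(2) - (0)(4)) + (-2)·((0)(2) - (4)(4))
  = (5)(8) - (2)(0) + (-2)(-16)
  = 72
det(A) = 72 ≠ 0, so A is invertible.

Cofactors Cᵢⱼ = (-1)ⁱ⁺ʲ·Mᵢⱼ:
C = 
  [  8,   0, -16]
  [ -8,  18,  -2]
  [  8,   0,  20]

adj(A) = Cᵀ:
adj(A) = 
  [  8,  -8,   8]
  [  0,  18,   0]
  [-16,  -2,  20]

A⁻¹ = (1/72) · adj(A):
A⁻¹ = 
  [  1/9,  -1/9,   1/9]
  [    0,   1/4,     0]
  [ -2/9, -1/36,  5/18]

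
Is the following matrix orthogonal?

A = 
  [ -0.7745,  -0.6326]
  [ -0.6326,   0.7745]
Yes

AᵀA = 
  [  1,   0]
  [  0,   1]
≈ I (equal to I up to the 4-dp rounding of the entries)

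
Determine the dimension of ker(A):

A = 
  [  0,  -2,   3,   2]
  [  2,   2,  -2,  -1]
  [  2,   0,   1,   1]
nullity(A) = 2

Row reduce:
Swap R1 ↔ R2
R3 → R3 - (1)·R1
R3 → R3 - (1)·R2
REF = 
  [  2,   2,  -2,  -1]
  [  0,  -2,   3,   2]
  [  0,   0,   0,   0]
Pivot columns: 1, 2 → 2 pivots.
rank(A) = 2, so nullity(A) = 4 - 2 = 2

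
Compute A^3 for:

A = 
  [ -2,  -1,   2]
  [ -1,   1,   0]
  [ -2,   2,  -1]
A^3 = 
  [  5,  -8,   8]
  [  0,  -3,   4]
  [ -4,  -8,  11]

A² = A·A:
A²[1,1] = (-2)(-2) + (-1)(-1) + (2)(-2) = 1
A²[1,2] = (-2)(-1) + (-1)(1) + (2)(2) = 5
A²[1,3] = (-2)(2) + (-1)(0) + (2)(-1) = -6
A²[2,1] = (-1)(-2) + (1)(-1) + (0)(-2) = 1
A²[2,2] = (-1)(-1) + (1)(1) + (0)(2) = 2
A²[2,3] = (-1)(2) + (1)(0) + (0)(-1) = -2
A²[3,1] = (-2)(-2) + (2)(-1) + (-1)(-2) = 4
A²[3,2] = (-2)(-1) + (2)(1) + (-1)(2) = 2
A²[3,3] = (-2)(2) + (2)(0) + (-1)(-1) = -3
A² = 
  [  1,   5,  -6]
  [  1,   2,  -2]
  [  4,   2,  -3]

A^3 = A^2·A:
A^3[1,1] = (1)(-2) + (5)(-1) + (-6)(-2) = 5
A^3[1,2] = (1)(-1) + (5)(1) + (-6)(2) = -8
A^3[1,3] = (1)(2) + (5)(0) + (-6)(-1) = 8
A^3[2,1] = (1)(-2) + (2)(-1) + (-2)(-2) = 0
A^3[2,2] = (1)(-1) + (2)(1) + (-2)(2) = -3
A^3[2,3] = (1)(2) + (2)(0) + (-2)(-1) = 4
A^3[3,1] = (4)(-2) + (2)(-1) + (-3)(-2) = -4
A^3[3,2] = (4)(-1) + (2)(1) + (-3)(2) = -8
A^3[3,3] = (4)(2) + (2)(0) + (-3)(-1) = 11
A^3 = 
  [  5,  -8,   8]
  [  0,  -3,   4]
  [ -4,  -8,  11]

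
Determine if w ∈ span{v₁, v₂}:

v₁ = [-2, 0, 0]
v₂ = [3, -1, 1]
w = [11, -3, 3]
Yes

Form the augmented matrix and row-reduce:
[v₁|v₂|w] = 
  [ -2,   3,  11]
  [  0,  -1,  -3]
  [  0,   1,   3]
R3 → R3 + (1)·R2
REF = 
  [ -2,   3,  11]
  [  0,  -1,  -3]
  [  0,   0,   0]

No row of the form [0 0 | nonzero], so the system is consistent. Back-substitution gives c₁ = -1, c₂ = 3: w = (-1)·v₁ + (3)·v₂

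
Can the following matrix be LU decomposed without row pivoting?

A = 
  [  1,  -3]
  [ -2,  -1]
Yes.
A[1,1] = 1 ≠ 0, so Gaussian elimination proceeds without a row swap: multiplier ℓ₂₁ = (-2)/(1) = -2, and U[2,2] = -1 - (-2)(-3) = -7.
L = 
  [  1,   0]
  [ -2,   1]
U = 
  [  1,  -3]
  [  0,  -7]
Check row 2 of LU: [(-2)(1), (-2)(-3) + (-7)] = [-2, -1] = row 2 of A ✓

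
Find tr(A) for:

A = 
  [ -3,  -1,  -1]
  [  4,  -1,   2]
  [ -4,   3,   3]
-1

tr(A) = -3 + -1 + 3 = -1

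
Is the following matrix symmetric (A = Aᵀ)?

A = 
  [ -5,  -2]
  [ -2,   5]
Yes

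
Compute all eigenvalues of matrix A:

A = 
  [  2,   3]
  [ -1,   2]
λ = 2 + i√3, 2 - i√3  (≈ 2 + 1.732i, 2 - 1.732i)

tr(A) = 4, det(A) = 7
Characteristic polynomial: λ² - tr(A)λ + det(A) = λ² - 4λ + 7
λ² - 4λ + 7 = 0  ⇒  λ = (4 ± √((-4)² - 4·(7)))/2 = (4 ± √(-12))/2
  = 2 + i√3,  2 - i√3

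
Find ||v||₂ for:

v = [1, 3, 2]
3.742

||v||₂ = √((1)² + (3)² + (2)²) = √14 = 3.742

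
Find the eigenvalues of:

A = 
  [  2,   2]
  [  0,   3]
λ = 3, 2

tr(A) = 5, det(A) = 6
Characteristic polynomial: λ² - tr(A)λ + det(A) = λ² - 5λ + 6
λ² - 5λ + 6 = (λ - 2)(λ - 3)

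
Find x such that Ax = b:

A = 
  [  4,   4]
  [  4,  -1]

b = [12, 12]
x = [3, 0]

Row reduce the augmented matrix [A|b]:
R2 → R2 - (1)·R1
REF = 
  [  4,   4,  12]
  [  0,  -5,   0]

Back-substitution:
x₂ = 0 / (-5) = 0
x₁ = (12 - (4)(0)) / 4 = 3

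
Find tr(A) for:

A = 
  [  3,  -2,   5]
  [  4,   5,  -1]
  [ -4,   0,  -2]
6

tr(A) = 3 + 5 + -2 = 6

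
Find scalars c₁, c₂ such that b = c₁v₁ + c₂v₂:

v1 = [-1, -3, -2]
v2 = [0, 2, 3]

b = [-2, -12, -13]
c1 = 2, c2 = -3

b = 2·v1 + -3·v2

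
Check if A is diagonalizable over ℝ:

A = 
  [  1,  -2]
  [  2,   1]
No

tr(A) = 2, det(A) = 5
Characteristic polynomial: λ² - tr(A)λ + det(A) = λ² - 2λ + 5
λ² - 2λ + 5 = 0  ⇒  λ = (2 ± √((-2)² - 4·(5)))/2 = (2 ± √(-16))/2
  = 1 + 2i,  1 - 2i
Eigenvalues: 1 + 2i, 1 - 2i  (≈ 1 + 2i, 1 - 2i)
Has complex eigenvalues (not diagonalizable over ℝ).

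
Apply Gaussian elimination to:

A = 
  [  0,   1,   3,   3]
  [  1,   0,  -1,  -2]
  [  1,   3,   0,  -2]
Row operations:
Swap R1 ↔ R2
R3 → R3 - (1)·R1
R3 → R3 - (3)·R2

Resulting echelon form:
REF = 
  [  1,   0,  -1,  -2]
  [  0,   1,   3,   3]
  [  0,   0,  -8,  -9]

Rank = 3 (number of non-zero pivot rows).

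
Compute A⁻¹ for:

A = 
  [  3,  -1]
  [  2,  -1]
det(A) = (3)(-1) - (-1)(2) = -1
For a 2×2 matrix, A⁻¹ = (1/det(A)) · [[d, -b], [-c, a]]
    = (-1) · [[-1, 1], [-2, 3]]

A⁻¹ = 
  [  1,  -1]
  [  2,  -3]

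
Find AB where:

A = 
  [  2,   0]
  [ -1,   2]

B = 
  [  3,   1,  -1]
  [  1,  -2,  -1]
A is 2×2 and B is 2×3, so AB is 2×3. Each entry is (row of A)·(column of B):
AB[1,1] = (2)(3) + (0)(1) = 6
AB[1,2] = (2)(1) + (0)(-2) = 2
AB[1,3] = (2)(-1) + (0)(-1) = -2
AB[2,1] = (-1)(3) + (2)(1) = -1
AB[2,2] = (-1)(1) + (2)(-2) = -5
AB[2,3] = (-1)(-1) + (2)(-1) = -1

AB = 
  [  6,   2,  -2]
  [ -1,  -5,  -1]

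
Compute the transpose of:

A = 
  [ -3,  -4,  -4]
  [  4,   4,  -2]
Aᵀ = 
  [ -3,   4]
  [ -4,   4]
  [ -4,  -2]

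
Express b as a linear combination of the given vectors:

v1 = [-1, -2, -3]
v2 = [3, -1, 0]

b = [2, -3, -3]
c1 = 1, c2 = 1

b = 1·v1 + 1·v2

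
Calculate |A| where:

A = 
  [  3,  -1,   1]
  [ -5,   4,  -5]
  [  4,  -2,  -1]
-23

Cofactor expansion along row 1:
det(A) = (3)·((4)(-1) - (-5)(-2)) - (-1)·((-5)(-1) - (-5)(4)) + (1)·((-5)(-2) - (4)(4))
  = (3)(-14) - (-1)(25) + (1)(-6)
  = -23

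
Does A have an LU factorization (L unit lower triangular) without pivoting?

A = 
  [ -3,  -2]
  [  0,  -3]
Yes.
A[1,1] = -3 ≠ 0, so Gaussian elimination proceeds without a row swap: multiplier ℓ₂₁ = (0)/(-3) = 0, and U[2,2] = -3 - (0)(-2) = -3.
L = 
  [  1,   0]
  [  0,   1]
U = 
  [ -3,  -2]
  [  0,  -3]
Check row 2 of LU: [(0)(-3), (0)(-2) + (-3)] = [0, -3] = row 2 of A ✓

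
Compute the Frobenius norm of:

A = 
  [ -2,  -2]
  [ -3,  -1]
||A||_F = 4.243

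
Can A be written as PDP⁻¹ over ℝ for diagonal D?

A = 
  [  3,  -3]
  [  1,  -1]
Yes

tr(A) = 2, det(A) = 0
Characteristic polynomial: λ² - tr(A)λ + det(A) = λ² - 2λ
λ² - 2λ = λ(λ - 2)
Eigenvalues: 2, 0
λ=0: alg. mult. = 1, geom. mult. = 2 - rank(A - (0)I) = 2 - 1 = 1
λ=2: alg. mult. = 1, geom. mult. = 2 - rank(A - (2)I) = 2 - 1 = 1
Sum of geometric multiplicities equals n, so A has n independent eigenvectors.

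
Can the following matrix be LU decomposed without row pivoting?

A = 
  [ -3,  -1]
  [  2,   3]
Yes.
A[1,1] = -3 ≠ 0, so Gaussian elimination proceeds without a row swap: multiplier ℓ₂₁ = (2)/(-3) = -2/3, and U[2,2] = 3 - (-2/3)(-1) = 7/3.
L = 
  [   1,    0]
  [-2/3,    1]
U = 
  [ -3,  -1]
  [  0, 7/3]
Check row 2 of LU: [(-2/3)(-3), (-2/3)(-1) + (7/3)] = [2, 3] = row 2 of A ✓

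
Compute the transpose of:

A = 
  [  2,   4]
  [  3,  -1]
Aᵀ = 
  [  2,   3]
  [  4,  -1]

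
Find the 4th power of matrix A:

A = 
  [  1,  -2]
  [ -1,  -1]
A^4 = 
  [  9,   0]
  [  0,   9]

A² = A·A:
A²[1,1] = (1)(1) + (-2)(-1) = 3
A²[1,2] = (1)(-2) + (-2)(-1) = 0
A²[2,1] = (-1)(1) + (-1)(-1) = 0
A²[2,2] = (-1)(-2) + (-1)(-1) = 3
A² = 
  [  3,   0]
  [  0,   3]

A^3 = A^2·A:
A^3[1,1] = (3)(1) + (0)(-1) = 3
A^3[1,2] = (3)(-2) + (0)(-1) = -6
A^3[2,1] = (0)(1) + (3)(-1) = -3
A^3[2,2] = (0)(-2) + (3)(-1) = -3
A^3 = 
  [  3,  -6]
  [ -3,  -3]

A^4 = A^3·A:
A^4[1,1] = (3)(1) + (-6)(-1) = 9
A^4[1,2] = (3)(-2) + (-6)(-1) = 0
A^4[2,1] = (-3)(1) + (-3)(-1) = 0
A^4[2,2] = (-3)(-2) + (-3)(-1) = 9
A^4 = 
  [  9,   0]
  [  0,   9]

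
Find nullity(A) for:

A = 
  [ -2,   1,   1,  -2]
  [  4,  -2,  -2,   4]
nullity(A) = 3

Row reduce:
R2 → R2 + (2)·R1
REF = 
  [ -2,   1,   1,  -2]
  [  0,   0,   0,   0]
Pivot columns: 1 → 1 pivot.
rank(A) = 1, so nullity(A) = 4 - 1 = 3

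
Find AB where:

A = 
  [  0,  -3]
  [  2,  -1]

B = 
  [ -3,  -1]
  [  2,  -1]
AB = 
  [ -6,   3]
  [ -8,  -1]

A is 2×2 and B is 2×2, so AB is 2×2. Each entry is (row of A)·(column of B):
AB[1,1] = (0)(-3) + (-3)(2) = -6
AB[1,2] = (0)(-1) + (-3)(-1) = 3
AB[2,1] = (2)(-3) + (-1)(2) = -8
AB[2,2] = (2)(-1) + (-1)(-1) = -1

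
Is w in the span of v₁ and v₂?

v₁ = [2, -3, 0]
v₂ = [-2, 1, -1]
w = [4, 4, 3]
No

Form the augmented matrix and row-reduce:
[v₁|v₂|w] = 
  [  2,  -2,   4]
  [ -3,   1,   4]
  [  0,  -1,   3]
R2 → R2 + (3/2)·R1
R3 → R3 - (1/2)·R2
REF = 
  [  2,  -2,   4]
  [  0,  -2,  10]
  [  0,   0,  -2]

Row 3 reads [0 0 | -2], i.e. 0 = -2, so the system is inconsistent and w ∉ span{v₁, v₂}.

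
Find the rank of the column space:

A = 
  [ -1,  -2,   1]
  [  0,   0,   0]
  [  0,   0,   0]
dim(Col(A)) = 1

Row reduce:
(no row operations needed)
REF = 
  [ -1,  -2,   1]
  [  0,   0,   0]
  [  0,   0,   0]
Pivot columns: 1 → 1 pivot.
dim(Col(A)) = number of pivot columns = 1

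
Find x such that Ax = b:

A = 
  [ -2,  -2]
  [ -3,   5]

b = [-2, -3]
Row reduce the augmented matrix [A|b]:
R2 → R2 - (3/2)·R1
REF = 
  [ -2,  -2,  -2]
  [  0,   8,   0]

Back-substitution:
x₂ = 0 / 8 = 0
x₁ = (-2 - (-2)(0)) / (-2) = 1

x = [1, 0]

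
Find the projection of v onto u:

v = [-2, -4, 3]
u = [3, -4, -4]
proj_u(v) = [-6/41, 8/41, 8/41]

v·u = (-2)(3) + (-4)(-4) + (3)(-4) = -2
u·u = (3)² + (-4)² + (-4)² = 41
proj_u(v) = (v·u / u·u) × u = (-2/41) × u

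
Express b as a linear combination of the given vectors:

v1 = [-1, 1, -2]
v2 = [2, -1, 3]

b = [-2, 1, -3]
c1 = 0, c2 = -1

b = 0·v1 + -1·v2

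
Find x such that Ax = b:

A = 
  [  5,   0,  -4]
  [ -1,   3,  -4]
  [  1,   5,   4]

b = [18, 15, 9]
x = [2, 3, -2]

Row reduce the augmented matrix [A|b]:
R2 → R2 + (1/5)·R1
R3 → R3 - (1/5)·R1
R3 → R3 - (5/3)·R2
REF = 
  [     5,      0,     -4,     18]
  [     0,      3,  -24/5,   93/5]
  [     0,      0,   64/5, -128/5]

Back-substitution:
x₃ = (-128/5) / (64/5) = -2
x₂ = (93/5 - (-24/5)(-2)) / 3 = 3
x₁ = (18 - (0)(3) - (-4)(-2)) / 5 = 2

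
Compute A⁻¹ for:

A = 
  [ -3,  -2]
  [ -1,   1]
det(A) = (-3)(1) - (-2)(-1) = -5
For a 2×2 matrix, A⁻¹ = (1/det(A)) · [[d, -b], [-c, a]]
    = (-1/5) · [[1, 2], [1, -3]]

A⁻¹ = 
  [-1/5, -2/5]
  [-1/5,  3/5]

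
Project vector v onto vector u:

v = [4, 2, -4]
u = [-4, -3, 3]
v·u = (4)(-4) + (2)(-3) + (-4)(3) = -34
u·u = (-4)² + (-3)² + (3)² = 34
proj_u(v) = (v·u / u·u) × u = (-34/34) × u = (-1) × u

proj_u(v) = [4, 3, -3]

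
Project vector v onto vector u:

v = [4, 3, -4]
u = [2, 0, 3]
proj_u(v) = [-8/13, 0, -12/13]

v·u = (4)(2) + (3)(0) + (-4)(3) = -4
u·u = (2)² + (0)² + (3)² = 13
proj_u(v) = (v·u / u·u) × u = (-4/13) × u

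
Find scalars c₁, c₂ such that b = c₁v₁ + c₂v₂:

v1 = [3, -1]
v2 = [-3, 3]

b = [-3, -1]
c1 = -2, c2 = -1

b = -2·v1 + -1·v2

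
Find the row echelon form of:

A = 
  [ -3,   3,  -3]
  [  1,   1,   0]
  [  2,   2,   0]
Row operations:
R2 → R2 + (1/3)·R1
R3 → R3 + (2/3)·R1
R3 → R3 - (2)·R2

Resulting echelon form:
REF = 
  [ -3,   3,  -3]
  [  0,   2,  -1]
  [  0,   0,   0]

Rank = 2 (number of non-zero pivot rows).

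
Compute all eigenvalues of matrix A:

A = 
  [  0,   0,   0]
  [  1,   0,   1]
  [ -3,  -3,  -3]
Characteristic polynomial: det(λI - A) = λ³ + 3λ² + 3λ
The constant term is 0, so λ = 0 is a root: p(λ) = λ(λ² + 3λ + 3)
λ² + 3λ + 3 = 0  ⇒  λ = (-3 ± √((3)² - 4·(3)))/2 = (-3 ± √(-3))/2
  = (-3 + i√3)/2,  (-3 - i√3)/2

λ = 0, (-3 + i√3)/2, (-3 - i√3)/2  (≈ 0, -1.5 + 0.866i, -1.5 - 0.866i)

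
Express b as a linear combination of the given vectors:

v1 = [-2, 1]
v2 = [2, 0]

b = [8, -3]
c1 = -3, c2 = 1

b = -3·v1 + 1·v2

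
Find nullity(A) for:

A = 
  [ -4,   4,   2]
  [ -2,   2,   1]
nullity(A) = 2

Row reduce:
R2 → R2 - (1/2)·R1
REF = 
  [ -4,   4,   2]
  [  0,   0,   0]
Pivot columns: 1 → 1 pivot.
rank(A) = 1, so nullity(A) = 3 - 1 = 2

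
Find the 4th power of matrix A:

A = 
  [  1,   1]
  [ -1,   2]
A² = A·A:
A²[1,1] = (1)(1) + (1)(-1) = 0
A²[1,2] = (1)(1) + (1)(2) = 3
A²[2,1] = (-1)(1) + (2)(-1) = -3
A²[2,2] = (-1)(1) + (2)(2) = 3
A² = 
  [  0,   3]
  [ -3,   3]

A^3 = A^2·A:
A^3[1,1] = (0)(1) + (3)(-1) = -3
A^3[1,2] = (0)(1) + (3)(2) = 6
A^3[2,1] = (-3)(1) + (3)(-1) = -6
A^3[2,2] = (-3)(1) + (3)(2) = 3
A^3 = 
  [ -3,   6]
  [ -6,   3]

A^4 = A^3·A:
A^4[1,1] = (-3)(1) + (6)(-1) = -9
A^4[1,2] = (-3)(1) + (6)(2) = 9
A^4[2,1] = (-6)(1) + (3)(-1) = -9
A^4[2,2] = (-6)(1) + (3)(2) = 0
A^4 = 
  [ -9,   9]
  [ -9,   0]

Therefore
A^4 = 
  [ -9,   9]
  [ -9,   0]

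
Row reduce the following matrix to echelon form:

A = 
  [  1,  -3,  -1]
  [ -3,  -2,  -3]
Row operations:
R2 → R2 + (3)·R1

Resulting echelon form:
REF = 
  [  1,  -3,  -1]
  [  0, -11,  -6]

Rank = 2 (number of non-zero pivot rows).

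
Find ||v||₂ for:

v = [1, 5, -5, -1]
7.211

||v||₂ = √((1)² + (5)² + (-5)² + (-1)²) = √52 = 7.211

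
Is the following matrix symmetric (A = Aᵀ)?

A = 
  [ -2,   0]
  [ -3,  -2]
No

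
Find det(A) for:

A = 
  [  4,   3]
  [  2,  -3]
For a 2×2 matrix, det = ad - bc = (4)(-3) - (3)(2) = -18

det(A) = -18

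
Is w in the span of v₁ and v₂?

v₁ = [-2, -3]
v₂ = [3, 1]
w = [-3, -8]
Yes

Form the augmented matrix and row-reduce:
[v₁|v₂|w] = 
  [ -2,   3,  -3]
  [ -3,   1,  -8]
R2 → R2 - (3/2)·R1
REF = 
  [  -2,    3,   -3]
  [   0, -7/2, -7/2]

No row of the form [0 0 | nonzero], so the system is consistent. Back-substitution gives c₁ = 3, c₂ = 1: w = (3)·v₁ + (1)·v₂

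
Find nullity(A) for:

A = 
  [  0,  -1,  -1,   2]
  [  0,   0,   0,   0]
nullity(A) = 3

Row reduce:
(no row operations needed)
REF = 
  [  0,  -1,  -1,   2]
  [  0,   0,   0,   0]
Pivot columns: 2 → 1 pivot.
rank(A) = 1, so nullity(A) = 4 - 1 = 3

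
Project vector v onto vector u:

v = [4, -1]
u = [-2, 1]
proj_u(v) = [18/5, -9/5]

v·u = (4)(-2) + (-1)(1) = -9
u·u = (-2)² + (1)² = 5
proj_u(v) = (v·u / u·u) × u = (-9/5) × u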